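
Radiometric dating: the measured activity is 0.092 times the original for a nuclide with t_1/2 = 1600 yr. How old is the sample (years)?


lambda = ln(2) / t_half = ln(2) / 1600 = 4.332170e-04 /yr
t = -ln(A/A0) / lambda
t = -ln(0.092) / 4.332170e-04
t = 5507.6 yr

5507.6


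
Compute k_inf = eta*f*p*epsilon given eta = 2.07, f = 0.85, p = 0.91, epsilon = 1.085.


k_inf = eta * f * p * epsilon
k_inf = 2.07 * 0.85 * 0.91 * 1.085
k_inf = 1.7372

1.7372


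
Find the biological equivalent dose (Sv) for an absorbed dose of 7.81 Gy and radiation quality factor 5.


H = D * Q
H = 7.81 * 5
H = 39.050 Sv

39.050


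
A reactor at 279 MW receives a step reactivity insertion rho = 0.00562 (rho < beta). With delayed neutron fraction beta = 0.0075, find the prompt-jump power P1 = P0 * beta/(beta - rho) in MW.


P1/P0 = beta / (beta - rho)
P1/P0 = 0.0075 / (0.0075 - 0.00562) = 3.989362
P1 = 279 * 3.989362 = 1113.0 MW

1113.0


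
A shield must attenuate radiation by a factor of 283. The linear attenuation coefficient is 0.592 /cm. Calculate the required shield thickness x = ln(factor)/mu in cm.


x = ln(factor) / mu
x = ln(283) / 0.592
x = 9.5362 cm

9.5362


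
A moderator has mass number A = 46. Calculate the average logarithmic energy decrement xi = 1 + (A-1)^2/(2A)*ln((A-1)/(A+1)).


xi = 1 + (A-1)^2/(2A) * ln((A-1)/(A+1))
xi = 1 + (46-1)^2/(2*46) * ln((46-1)/(46 +1))
xi = 0.042855

0.042855


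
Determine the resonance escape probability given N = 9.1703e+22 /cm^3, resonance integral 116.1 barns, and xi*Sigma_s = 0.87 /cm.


p = exp(-N * I * 1e-24 / (xi*Sigma_s))
p = exp(-9.1703e+22 * 116.1 * 1e-24 / 0.87)
p = 4.8448e-06

4.8448e-06


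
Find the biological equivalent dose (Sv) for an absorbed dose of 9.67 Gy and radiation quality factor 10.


H = D * Q
H = 9.67 * 10
H = 96.700 Sv

96.700


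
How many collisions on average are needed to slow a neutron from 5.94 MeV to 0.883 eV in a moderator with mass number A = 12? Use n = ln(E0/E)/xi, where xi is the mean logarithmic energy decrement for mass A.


xi = 1 + (A-1)^2/(2A)*ln((A-1)/(A+1)) = 0.1577690 (for A = 12)
n = ln(E0/E) / xi
n = ln(5.94e6 / 0.883) / 0.1577690
n = ln(6.727067e+06) / 0.1577690 = 99.650

99.650


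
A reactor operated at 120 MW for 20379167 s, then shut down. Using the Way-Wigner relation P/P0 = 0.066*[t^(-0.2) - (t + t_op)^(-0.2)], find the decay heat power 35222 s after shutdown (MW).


P/P0 = 0.066 * [t^(-0.2) - (t + t_op)^(-0.2)]
P/P0 = 0.066 * [35222^(-0.2) - (35222 + 20379167)^(-0.2)]
P/P0 = 0.066 * [0.1232075 - 0.03451539] = 0.005853679
P = 120 * 0.005853679 = 0.70244 MW

0.70244


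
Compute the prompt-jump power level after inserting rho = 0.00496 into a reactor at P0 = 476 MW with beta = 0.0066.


P1/P0 = beta / (beta - rho)
P1/P0 = 0.0066 / (0.0066 - 0.00496) = 4.024390
P1 = 476 * 4.024390 = 1915.6 MW

1915.6


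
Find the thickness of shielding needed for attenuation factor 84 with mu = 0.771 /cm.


x = ln(factor) / mu
x = ln(84) / 0.771
x = 5.7468 cm

5.7468


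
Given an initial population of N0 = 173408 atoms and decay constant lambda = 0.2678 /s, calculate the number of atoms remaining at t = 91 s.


N = N0 * exp(-lambda * t)
N = 173408 * exp(-0.2678 * 91)
N = 4.5227e-06

4.5227e-06


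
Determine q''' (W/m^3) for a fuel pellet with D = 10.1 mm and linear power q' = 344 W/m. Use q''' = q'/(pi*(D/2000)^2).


r = D / 2 / 1000 = 10.1 / 2 / 1000 = 0.00505 m
q''' = q' / (pi * r^2)
q''' = 344 / (pi * 0.00505^2)
q''' = 4.2936e+06 W/m^3

4.2936e+06


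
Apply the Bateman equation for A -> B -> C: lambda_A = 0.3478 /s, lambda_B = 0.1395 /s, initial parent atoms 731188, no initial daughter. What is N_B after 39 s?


N_B(t) = lambda_A * N_A0 / (lambda_B - lambda_A) * [exp(-lambda_A*t) - exp(-lambda_B*t)]
exp(-0.3478*39) = 1.285709e-06; exp(-0.1395*39) = 0.004337314
N_B = 0.3478 * 731188 / (0.1395 - 0.3478) * (1.285709e-06 - 0.004337314)
N_B = 5293.7

5293.7


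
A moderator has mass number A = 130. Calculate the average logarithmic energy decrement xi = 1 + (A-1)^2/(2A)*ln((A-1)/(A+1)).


xi = 1 + (A-1)^2/(2A) * ln((A-1)/(A+1))
xi = 1 + (130-1)^2/(2*130) * ln((130-1)/(130 +1))
xi = 0.015306

0.015306


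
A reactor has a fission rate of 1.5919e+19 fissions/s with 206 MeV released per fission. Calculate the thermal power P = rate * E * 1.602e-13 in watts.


P = fission_rate * E_MeV * 1.602e-13
P = 1.5919e+19 * 206 * 1.602e-13
P = 5.2535e+08 W

5.2535e+08


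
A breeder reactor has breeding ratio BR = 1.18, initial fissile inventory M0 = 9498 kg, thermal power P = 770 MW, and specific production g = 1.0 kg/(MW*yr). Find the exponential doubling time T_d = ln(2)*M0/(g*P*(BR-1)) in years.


Breeding gain G = BR - 1 = 1.18 - 1 = 0.18
Fissile production rate = g * P * G = 1.0 * 770 * 0.18 = 138.6 kg/yr
T_d = ln(2) * M0 / (g * P * G)
T_d = ln(2) * 9498 / 138.6 = 47.500 yr

47.500


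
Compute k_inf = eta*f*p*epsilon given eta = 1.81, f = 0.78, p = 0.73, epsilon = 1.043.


k_inf = eta * f * p * epsilon
k_inf = 1.81 * 0.78 * 0.73 * 1.043
k_inf = 1.0749

1.0749


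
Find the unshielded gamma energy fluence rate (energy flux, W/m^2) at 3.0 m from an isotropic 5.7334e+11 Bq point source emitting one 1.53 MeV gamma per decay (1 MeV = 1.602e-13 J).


psi = A * E * 1.602e-13 / (4*pi*r^2)
psi = 5.7334e+11 * 1.53 * 1.602e-13 / (4*pi*3.0^2)
psi = 0.0012425 W/m^2

0.0012425


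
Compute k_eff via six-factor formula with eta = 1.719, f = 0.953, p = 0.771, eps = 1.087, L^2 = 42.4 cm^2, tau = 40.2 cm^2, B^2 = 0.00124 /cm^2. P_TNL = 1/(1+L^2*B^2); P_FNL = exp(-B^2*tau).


k_inf = eta*f*p*eps = 1.719*0.953*0.771*1.087 = 1.372944
P_TNL = 1/(1 + L^2*B^2) = 1/(1 + 42.4*0.00124) = 0.9500502
P_FNL = exp(-B^2*tau) = exp(-0.00124*40.2) = 0.9513740
k_eff = k_inf * P_TNL * P_FNL = 1.372944 * 0.9500502 * 0.9513740
k_eff = 1.2409

1.2409


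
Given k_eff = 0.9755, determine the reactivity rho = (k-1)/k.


rho = (k_eff - 1) / k_eff
rho = (0.9755 - 1) / 0.9755
rho = -0.025115

-0.025115


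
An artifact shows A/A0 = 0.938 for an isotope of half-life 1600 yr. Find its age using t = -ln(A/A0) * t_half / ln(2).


lambda = ln(2) / t_half = ln(2) / 1600 = 4.332170e-04 /yr
t = -ln(A/A0) / lambda
t = -ln(0.938) / 4.332170e-04
t = 147.74 yr

147.74


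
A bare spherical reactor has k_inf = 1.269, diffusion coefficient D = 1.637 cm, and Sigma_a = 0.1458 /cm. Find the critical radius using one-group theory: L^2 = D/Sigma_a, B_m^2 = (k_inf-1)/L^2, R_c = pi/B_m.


L^2 = D / Sigma_a = 1.637 / 0.1458 = 11.22771 cm^2
B_m^2 = (k_inf - 1) / L^2 = (1.269 - 1) / 11.22771 = 0.02395858 /cm^2
For a bare sphere: B_g = pi/R, so R_c = pi / sqrt(B_m^2)
R_c = pi / sqrt(0.02395858) = 20.296 cm

20.296


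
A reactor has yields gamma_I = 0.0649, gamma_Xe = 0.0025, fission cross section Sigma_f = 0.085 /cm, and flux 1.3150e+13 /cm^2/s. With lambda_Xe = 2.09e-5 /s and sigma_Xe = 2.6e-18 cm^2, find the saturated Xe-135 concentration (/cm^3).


Xe_eq = (gamma_I + gamma_Xe) * Sigma_f * phi / (lambda_Xe + sigma_Xe * phi)
Numerator = (0.0649 + 0.0025) * 0.085 * 1.3150e+13 = 7.533635e+10
Denominator = 2.09e-5 + 2.6e-18 * 1.3150e+13 = 5.509000e-05
Xe_eq = 7.533635e+10 / 5.509000e-05 = 1.3675e+15 /cm^3

1.3675e+15


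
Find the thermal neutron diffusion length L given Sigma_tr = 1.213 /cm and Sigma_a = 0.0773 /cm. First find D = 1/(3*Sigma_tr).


D = 1 / (3 * Sigma_tr) = 1 / (3 * 1.213) = 0.2748008 cm
L = sqrt(D / Sigma_a)
L = sqrt(0.2748008 / 0.0773)
L = 1.8855 cm

1.8855


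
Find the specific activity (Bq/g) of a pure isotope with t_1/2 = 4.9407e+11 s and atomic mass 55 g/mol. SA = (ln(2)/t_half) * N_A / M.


lambda = ln(2) / t_half = ln(2) / 4.9407e+11 = 1.402933e-12 /s
SA = lambda * N_A / M
SA = 1.402933e-12 * 6.022e23 / 55
SA = 1.5361e+10 Bq/g

1.5361e+10


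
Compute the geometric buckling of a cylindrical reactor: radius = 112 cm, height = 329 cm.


B^2 = (2.405/R)^2 + (pi/H)^2
B^2 = (2.405/112)^2 + (pi/329)^2
B^2 = 5.5228e-04 /cm^2

5.5228e-04


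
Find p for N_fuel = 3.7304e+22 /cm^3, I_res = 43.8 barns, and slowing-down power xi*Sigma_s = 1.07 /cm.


p = exp(-N * I * 1e-24 / (xi*Sigma_s))
p = exp(-3.7304e+22 * 43.8 * 1e-24 / 1.07)
p = 0.21718

0.21718


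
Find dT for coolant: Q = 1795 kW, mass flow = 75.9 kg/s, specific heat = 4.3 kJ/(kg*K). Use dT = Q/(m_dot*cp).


dT = Q / (m_dot * cp)
dT = 1795 / (75.9 * 4.3)
dT = 5.4999 C

5.4999


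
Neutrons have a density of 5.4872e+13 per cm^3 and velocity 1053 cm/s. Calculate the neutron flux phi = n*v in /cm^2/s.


phi = n * v
phi = 5.4872e+13 * 1053
phi = 5.7780e+16 /cm^2/s

5.7780e+16


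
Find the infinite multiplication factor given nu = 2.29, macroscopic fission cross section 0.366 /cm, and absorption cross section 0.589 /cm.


k_inf = nu * Sigma_f / Sigma_a
k_inf = 2.29 * 0.366 / 0.589
k_inf = 1.4230

1.4230


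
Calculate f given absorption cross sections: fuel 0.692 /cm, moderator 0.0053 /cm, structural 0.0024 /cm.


f = Sigma_a_fuel / (Sigma_a_fuel + Sigma_a_mod + Sigma_a_other)
f = 0.692 / (0.692 + 0.0053 + 0.0024)
f = 0.98900

0.98900


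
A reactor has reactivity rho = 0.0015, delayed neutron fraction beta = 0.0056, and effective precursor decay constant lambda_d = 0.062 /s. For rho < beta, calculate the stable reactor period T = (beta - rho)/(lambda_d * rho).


T = (beta - rho) / (lambda_d * rho)
T = (0.0056 - 0.0015) / (0.062 * 0.0015)
T = 44.086 s

44.086


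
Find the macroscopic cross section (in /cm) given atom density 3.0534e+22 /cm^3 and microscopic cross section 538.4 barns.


Sigma = N * sigma_barns * 1e-24
Sigma = 3.0534e+22 * 538.4 * 1e-24
Sigma = 16.440 /cm

16.440


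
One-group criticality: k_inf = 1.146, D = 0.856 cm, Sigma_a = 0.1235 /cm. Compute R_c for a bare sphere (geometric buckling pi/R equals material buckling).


L^2 = D / Sigma_a = 0.856 / 0.1235 = 6.931174 cm^2
B_m^2 = (k_inf - 1) / L^2 = (1.146 - 1) / 6.931174 = 0.02106425 /cm^2
For a bare sphere: B_g = pi/R, so R_c = pi / sqrt(B_m^2)
R_c = pi / sqrt(0.02106425) = 21.646 cm

21.646


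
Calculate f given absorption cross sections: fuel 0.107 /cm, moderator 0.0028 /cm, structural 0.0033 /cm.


f = Sigma_a_fuel / (Sigma_a_fuel + Sigma_a_mod + Sigma_a_other)
f = 0.107 / (0.107 + 0.0028 + 0.0033)
f = 0.94607

0.94607


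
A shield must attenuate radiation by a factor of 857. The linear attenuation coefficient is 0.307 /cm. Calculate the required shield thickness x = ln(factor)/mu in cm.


x = ln(factor) / mu
x = ln(857) / 0.307
x = 21.998 cm

21.998


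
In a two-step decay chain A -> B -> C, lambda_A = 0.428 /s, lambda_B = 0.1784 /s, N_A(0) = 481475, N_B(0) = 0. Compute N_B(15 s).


N_B(t) = lambda_A * N_A0 / (lambda_B - lambda_A) * [exp(-lambda_A*t) - exp(-lambda_B*t)]
exp(-0.428*15) = 0.001628656; exp(-0.1784*15) = 0.06883796
N_B = 0.428 * 481475 / (0.1784 - 0.428) * (0.001628656 - 0.06883796)
N_B = 55488

55488


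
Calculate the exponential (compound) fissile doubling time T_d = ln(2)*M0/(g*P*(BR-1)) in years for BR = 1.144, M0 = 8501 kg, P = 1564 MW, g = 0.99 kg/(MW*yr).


Breeding gain G = BR - 1 = 1.144 - 1 = 0.144
Fissile production rate = g * P * G = 0.99 * 1564 * 0.144 = 222.96384 kg/yr
T_d = ln(2) * M0 / (g * P * G)
T_d = ln(2) * 8501 / 222.96384 = 26.428 yr

26.428


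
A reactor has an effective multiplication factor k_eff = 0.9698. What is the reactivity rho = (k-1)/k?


rho = (k_eff - 1) / k_eff
rho = (0.9698 - 1) / 0.9698
rho = -0.031140

-0.031140


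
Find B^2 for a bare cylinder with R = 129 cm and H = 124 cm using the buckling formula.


B^2 = (2.405/R)^2 + (pi/H)^2
B^2 = (2.405/129)^2 + (pi/124)^2
B^2 = 9.8946e-04 /cm^2

9.8946e-04


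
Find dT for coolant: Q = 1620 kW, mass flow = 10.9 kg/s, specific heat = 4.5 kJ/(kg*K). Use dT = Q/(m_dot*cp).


dT = Q / (m_dot * cp)
dT = 1620 / (10.9 * 4.5)
dT = 33.028 C

33.028


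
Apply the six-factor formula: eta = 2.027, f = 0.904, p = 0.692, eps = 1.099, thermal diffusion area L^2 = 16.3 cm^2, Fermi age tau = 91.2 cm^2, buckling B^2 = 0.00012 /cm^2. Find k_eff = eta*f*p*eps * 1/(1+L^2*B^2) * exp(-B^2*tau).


k_inf = eta*f*p*eps = 2.027*0.904*0.692*1.099 = 1.393561
P_TNL = 1/(1 + L^2*B^2) = 1/(1 + 16.3*0.00012) = 0.9980478
P_FNL = exp(-B^2*tau) = exp(-0.00012*91.2) = 0.9891157
k_eff = k_inf * P_TNL * P_FNL = 1.393561 * 0.9980478 * 0.9891157
k_eff = 1.3757

1.3757


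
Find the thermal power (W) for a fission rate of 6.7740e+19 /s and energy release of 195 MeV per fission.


P = fission_rate * E_MeV * 1.602e-13
P = 6.7740e+19 * 195 * 1.602e-13
P = 2.1161e+09 W

2.1161e+09


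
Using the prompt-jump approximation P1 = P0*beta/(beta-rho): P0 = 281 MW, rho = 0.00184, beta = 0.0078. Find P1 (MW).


P1/P0 = beta / (beta - rho)
P1/P0 = 0.0078 / (0.0078 - 0.00184) = 1.308725
P1 = 281 * 1.308725 = 367.75 MW

367.75


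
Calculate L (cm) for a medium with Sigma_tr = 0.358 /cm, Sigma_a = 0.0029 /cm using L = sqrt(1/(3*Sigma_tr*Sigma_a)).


D = 1 / (3 * Sigma_tr) = 1 / (3 * 0.358) = 0.9310987 cm
L = sqrt(D / Sigma_a)
L = sqrt(0.9310987 / 0.0029)
L = 17.918 cm

17.918


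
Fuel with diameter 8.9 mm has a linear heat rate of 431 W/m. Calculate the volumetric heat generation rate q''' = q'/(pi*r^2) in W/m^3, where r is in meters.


r = D / 2 / 1000 = 8.9 / 2 / 1000 = 0.00445 m
q''' = q' / (pi * r^2)
q''' = 431 / (pi * 0.00445^2)
q''' = 6.9280e+06 W/m^3

6.9280e+06


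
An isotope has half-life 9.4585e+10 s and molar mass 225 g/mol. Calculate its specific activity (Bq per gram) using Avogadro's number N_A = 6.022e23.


lambda = ln(2) / t_half = ln(2) / 9.4585e+10 = 7.328299e-12 /s
SA = lambda * N_A / M
SA = 7.328299e-12 * 6.022e23 / 225
SA = 1.9614e+10 Bq/g

1.9614e+10


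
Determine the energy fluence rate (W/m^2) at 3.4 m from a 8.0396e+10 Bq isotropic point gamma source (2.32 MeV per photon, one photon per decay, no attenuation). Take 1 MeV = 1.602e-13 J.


psi = A * E * 1.602e-13 / (4*pi*r^2)
psi = 8.0396e+10 * 2.32 * 1.602e-13 / (4*pi*3.4^2)
psi = 2.0569e-04 W/m^2

2.0569e-04


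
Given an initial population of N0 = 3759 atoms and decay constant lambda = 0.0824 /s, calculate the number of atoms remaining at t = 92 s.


N = N0 * exp(-lambda * t)
N = 3759 * exp(-0.0824 * 92)
N = 1.9177

1.9177


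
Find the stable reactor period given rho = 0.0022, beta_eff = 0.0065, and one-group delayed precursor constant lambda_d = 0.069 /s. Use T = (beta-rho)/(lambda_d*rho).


T = (beta - rho) / (lambda_d * rho)
T = (0.0065 - 0.0022) / (0.069 * 0.0022)
T = 28.327 s

28.327


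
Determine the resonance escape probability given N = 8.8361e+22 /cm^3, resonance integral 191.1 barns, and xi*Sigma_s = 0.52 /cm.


p = exp(-N * I * 1e-24 / (xi*Sigma_s))
p = exp(-8.8361e+22 * 191.1 * 1e-24 / 0.52)
p = 7.8940e-15

7.8940e-15


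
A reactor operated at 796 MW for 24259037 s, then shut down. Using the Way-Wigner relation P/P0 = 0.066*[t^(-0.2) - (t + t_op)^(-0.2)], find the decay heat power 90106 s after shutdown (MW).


P/P0 = 0.066 * [t^(-0.2) - (t + t_op)^(-0.2)]
P/P0 = 0.066 * [90106^(-0.2) - (90106 + 24259037)^(-0.2)]
P/P0 = 0.066 * [0.1021055 - 0.03331987] = 0.004539852
P = 796 * 0.004539852 = 3.6137 MW

3.6137


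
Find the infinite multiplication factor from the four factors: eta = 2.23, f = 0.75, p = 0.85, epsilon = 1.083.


k_inf = eta * f * p * epsilon
k_inf = 2.23 * 0.75 * 0.85 * 1.083
k_inf = 1.5396

1.5396


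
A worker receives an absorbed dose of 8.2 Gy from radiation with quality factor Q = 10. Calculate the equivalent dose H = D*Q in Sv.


H = D * Q
H = 8.2 * 10
H = 82.000 Sv

82.000


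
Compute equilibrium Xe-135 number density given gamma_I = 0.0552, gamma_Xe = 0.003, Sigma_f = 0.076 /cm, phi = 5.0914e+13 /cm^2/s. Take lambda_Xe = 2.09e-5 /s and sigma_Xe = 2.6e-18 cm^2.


Xe_eq = (gamma_I + gamma_Xe) * Sigma_f * phi / (lambda_Xe + sigma_Xe * phi)
Numerator = (0.0552 + 0.003) * 0.076 * 5.0914e+13 = 2.252028e+11
Denominator = 2.09e-5 + 2.6e-18 * 5.0914e+13 = 1.532764e-04
Xe_eq = 2.252028e+11 / 1.532764e-04 = 1.4693e+15 /cm^3

1.4693e+15


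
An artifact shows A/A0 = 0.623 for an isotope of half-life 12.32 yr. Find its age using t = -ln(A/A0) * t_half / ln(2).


lambda = ln(2) / t_half = ln(2) / 12.32 = 0.05626195 /yr
t = -ln(A/A0) / lambda
t = -ln(0.623) / 0.05626195
t = 8.4108 yr

8.4108


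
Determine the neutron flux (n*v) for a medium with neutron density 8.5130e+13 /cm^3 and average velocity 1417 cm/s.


phi = n * v
phi = 8.5130e+13 * 1417
phi = 1.2063e+17 /cm^2/s

1.2063e+17


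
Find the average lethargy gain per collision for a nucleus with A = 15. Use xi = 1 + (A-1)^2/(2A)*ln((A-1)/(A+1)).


xi = 1 + (A-1)^2/(2A) * ln((A-1)/(A+1))
xi = 1 + (15-1)^2/(2*15) * ln((15-1)/(15 +1))
xi = 0.12759

0.12759


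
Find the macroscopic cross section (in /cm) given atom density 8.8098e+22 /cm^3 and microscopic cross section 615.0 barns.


Sigma = N * sigma_barns * 1e-24
Sigma = 8.8098e+22 * 615.0 * 1e-24
Sigma = 54.180 /cm

54.180


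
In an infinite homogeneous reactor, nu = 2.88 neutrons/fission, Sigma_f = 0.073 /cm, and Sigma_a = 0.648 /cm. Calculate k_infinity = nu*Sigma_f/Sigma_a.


k_inf = nu * Sigma_f / Sigma_a
k_inf = 2.88 * 0.073 / 0.648
k_inf = 0.32444

0.32444


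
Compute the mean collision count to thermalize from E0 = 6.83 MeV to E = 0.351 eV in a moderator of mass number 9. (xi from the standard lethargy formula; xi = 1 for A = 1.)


xi = 1 + (A-1)^2/(2A)*ln((A-1)/(A+1)) = 0.2066007 (for A = 9)
n = ln(E0/E) / xi
n = ln(6.83e6 / 0.351) / 0.2066007
n = ln(1.945869e+07) / 0.2066007 = 81.238

81.238


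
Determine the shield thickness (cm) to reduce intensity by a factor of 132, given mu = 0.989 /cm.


x = ln(factor) / mu
x = ln(132) / 0.989
x = 4.9371 cm

4.9371


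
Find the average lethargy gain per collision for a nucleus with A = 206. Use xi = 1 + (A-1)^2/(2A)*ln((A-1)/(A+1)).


xi = 1 + (A-1)^2/(2A) * ln((A-1)/(A+1))
xi = 1 + (206-1)^2/(2*206) * ln((206-1)/(206 +1))
xi = 0.0096774

0.0096774


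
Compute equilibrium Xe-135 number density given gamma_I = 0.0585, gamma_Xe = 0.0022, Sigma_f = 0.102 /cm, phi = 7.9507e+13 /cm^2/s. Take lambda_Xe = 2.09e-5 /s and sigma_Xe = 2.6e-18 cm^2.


Xe_eq = (gamma_I + gamma_Xe) * Sigma_f * phi / (lambda_Xe + sigma_Xe * phi)
Numerator = (0.0585 + 0.0022) * 0.102 * 7.9507e+13 = 4.922596e+11
Denominator = 2.09e-5 + 2.6e-18 * 7.9507e+13 = 2.276182e-04
Xe_eq = 4.922596e+11 / 2.276182e-04 = 2.1627e+15 /cm^3

2.1627e+15


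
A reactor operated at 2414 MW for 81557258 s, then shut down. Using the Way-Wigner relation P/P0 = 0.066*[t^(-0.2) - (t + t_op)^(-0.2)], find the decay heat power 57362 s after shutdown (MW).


P/P0 = 0.066 * [t^(-0.2) - (t + t_op)^(-0.2)]
P/P0 = 0.066 * [57362^(-0.2) - (57362 + 81557258)^(-0.2)]
P/P0 = 0.066 * [0.1117571 - 0.02616052] = 0.005649374
P = 2414 * 0.005649374 = 13.638 MW

13.638


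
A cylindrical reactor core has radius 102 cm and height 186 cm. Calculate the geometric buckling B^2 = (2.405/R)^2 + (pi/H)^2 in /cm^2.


B^2 = (2.405/R)^2 + (pi/H)^2
B^2 = (2.405/102)^2 + (pi/186)^2
B^2 = 8.4122e-04 /cm^2

8.4122e-04


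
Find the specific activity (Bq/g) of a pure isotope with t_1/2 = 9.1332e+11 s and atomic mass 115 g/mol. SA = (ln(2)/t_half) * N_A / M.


lambda = ln(2) / t_half = ln(2) / 9.1332e+11 = 7.589313e-13 /s
SA = lambda * N_A / M
SA = 7.589313e-13 * 6.022e23 / 115
SA = 3.9742e+09 Bq/g

3.9742e+09


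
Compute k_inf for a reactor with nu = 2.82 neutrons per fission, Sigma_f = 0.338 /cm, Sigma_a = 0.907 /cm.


k_inf = nu * Sigma_f / Sigma_a
k_inf = 2.82 * 0.338 / 0.907
k_inf = 1.0509

1.0509


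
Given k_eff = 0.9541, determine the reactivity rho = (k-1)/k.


rho = (k_eff - 1) / k_eff
rho = (0.9541 - 1) / 0.9541
rho = -0.048108

-0.048108


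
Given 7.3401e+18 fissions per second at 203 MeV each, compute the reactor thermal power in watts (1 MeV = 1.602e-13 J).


P = fission_rate * E_MeV * 1.602e-13
P = 7.3401e+18 * 203 * 1.602e-13
P = 2.3870e+08 W

2.3870e+08


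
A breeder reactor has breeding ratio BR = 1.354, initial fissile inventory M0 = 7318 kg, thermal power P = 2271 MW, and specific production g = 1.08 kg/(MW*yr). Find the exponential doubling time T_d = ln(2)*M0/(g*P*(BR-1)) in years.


Breeding gain G = BR - 1 = 1.354 - 1 = 0.354
Fissile production rate = g * P * G = 1.08 * 2271 * 0.354 = 868.24872 kg/yr
T_d = ln(2) * M0 / (g * P * G)
T_d = ln(2) * 7318 / 868.24872 = 5.8422 yr

5.8422


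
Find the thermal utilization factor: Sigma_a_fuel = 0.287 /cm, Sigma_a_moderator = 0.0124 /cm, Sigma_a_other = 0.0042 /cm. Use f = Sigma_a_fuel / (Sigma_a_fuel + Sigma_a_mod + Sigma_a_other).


f = Sigma_a_fuel / (Sigma_a_fuel + Sigma_a_mod + Sigma_a_other)
f = 0.287 / (0.287 + 0.0124 + 0.0042)
f = 0.94532

0.94532


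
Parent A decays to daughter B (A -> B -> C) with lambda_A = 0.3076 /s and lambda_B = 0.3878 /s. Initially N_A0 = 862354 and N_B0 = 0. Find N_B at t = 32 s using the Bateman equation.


N_B(t) = lambda_A * N_A0 / (lambda_B - lambda_A) * [exp(-lambda_A*t) - exp(-lambda_B*t)]
exp(-0.3076*32) = 5.310710e-05; exp(-0.3878*32) = 4.079239e-06
N_B = 0.3076 * 862354 / (0.3878 - 0.3076) * (5.310710e-05 - 4.079239e-06)
N_B = 162.16

162.16


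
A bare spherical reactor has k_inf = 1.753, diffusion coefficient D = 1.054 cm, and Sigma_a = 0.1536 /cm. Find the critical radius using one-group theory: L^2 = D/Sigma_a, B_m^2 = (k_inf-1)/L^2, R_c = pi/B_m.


L^2 = D / Sigma_a = 1.054 / 0.1536 = 6.861979 cm^2
B_m^2 = (k_inf - 1) / L^2 = (1.753 - 1) / 6.861979 = 0.1097351 /cm^2
For a bare sphere: B_g = pi/R, so R_c = pi / sqrt(B_m^2)
R_c = pi / sqrt(0.1097351) = 9.4837 cm

9.4837


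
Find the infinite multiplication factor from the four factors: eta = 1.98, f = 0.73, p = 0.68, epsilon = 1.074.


k_inf = eta * f * p * epsilon
k_inf = 1.98 * 0.73 * 0.68 * 1.074
k_inf = 1.0556

1.0556


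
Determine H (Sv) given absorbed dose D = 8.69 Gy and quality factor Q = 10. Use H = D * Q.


H = D * Q
H = 8.69 * 10
H = 86.900 Sv

86.900


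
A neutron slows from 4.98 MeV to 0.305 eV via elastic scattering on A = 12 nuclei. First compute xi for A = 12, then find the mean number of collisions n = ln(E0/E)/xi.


xi = 1 + (A-1)^2/(2A)*ln((A-1)/(A+1)) = 0.1577690 (for A = 12)
n = ln(E0/E) / xi
n = ln(4.98e6 / 0.305) / 0.1577690
n = ln(1.632787e+07) / 0.1577690 = 105.27

105.27


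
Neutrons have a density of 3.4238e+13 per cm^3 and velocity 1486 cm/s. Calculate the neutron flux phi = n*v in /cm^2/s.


phi = n * v
phi = 3.4238e+13 * 1486
phi = 5.0878e+16 /cm^2/s

5.0878e+16


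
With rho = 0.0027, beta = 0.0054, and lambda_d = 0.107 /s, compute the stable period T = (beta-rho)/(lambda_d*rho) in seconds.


T = (beta - rho) / (lambda_d * rho)
T = (0.0054 - 0.0027) / (0.107 * 0.0027)
T = 9.3458 s

9.3458


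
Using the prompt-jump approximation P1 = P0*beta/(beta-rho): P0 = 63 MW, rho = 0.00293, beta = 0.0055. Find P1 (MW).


P1/P0 = beta / (beta - rho)
P1/P0 = 0.0055 / (0.0055 - 0.00293) = 2.140078
P1 = 63 * 2.140078 = 134.82 MW

134.82


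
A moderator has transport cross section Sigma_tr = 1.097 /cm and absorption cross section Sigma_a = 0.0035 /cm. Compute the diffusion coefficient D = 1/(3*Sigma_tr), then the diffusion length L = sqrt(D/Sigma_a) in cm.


D = 1 / (3 * Sigma_tr) = 1 / (3 * 1.097) = 0.3038590 cm
L = sqrt(D / Sigma_a)
L = sqrt(0.3038590 / 0.0035)
L = 9.3176 cm

9.3176


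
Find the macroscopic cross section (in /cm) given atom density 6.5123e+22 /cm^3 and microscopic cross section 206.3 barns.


Sigma = N * sigma_barns * 1e-24
Sigma = 6.5123e+22 * 206.3 * 1e-24
Sigma = 13.435 /cm

13.435


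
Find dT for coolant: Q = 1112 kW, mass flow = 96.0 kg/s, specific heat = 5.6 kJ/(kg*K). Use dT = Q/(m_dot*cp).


dT = Q / (m_dot * cp)
dT = 1112 / (96.0 * 5.6)
dT = 2.0685 C

2.0685


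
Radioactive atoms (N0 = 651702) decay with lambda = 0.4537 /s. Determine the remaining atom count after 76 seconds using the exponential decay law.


N = N0 * exp(-lambda * t)
N = 651702 * exp(-0.4537 * 76)
N = 6.9033e-10

6.9033e-10


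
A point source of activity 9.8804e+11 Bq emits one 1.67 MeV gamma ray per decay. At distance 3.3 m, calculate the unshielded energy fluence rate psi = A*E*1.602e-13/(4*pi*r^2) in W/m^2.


psi = A * E * 1.602e-13 / (4*pi*r^2)
psi = 9.8804e+11 * 1.67 * 1.602e-13 / (4*pi*3.3^2)
psi = 0.0019316 W/m^2

0.0019316


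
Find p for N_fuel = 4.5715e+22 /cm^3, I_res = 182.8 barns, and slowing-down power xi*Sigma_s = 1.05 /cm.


p = exp(-N * I * 1e-24 / (xi*Sigma_s))
p = exp(-4.5715e+22 * 182.8 * 1e-24 / 1.05)
p = 3.4959e-04

3.4959e-04


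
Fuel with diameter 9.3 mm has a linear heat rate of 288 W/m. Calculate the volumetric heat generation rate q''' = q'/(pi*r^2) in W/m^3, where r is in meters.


r = D / 2 / 1000 = 9.3 / 2 / 1000 = 0.00465 m
q''' = q' / (pi * r^2)
q''' = 288 / (pi * 0.00465^2)
q''' = 4.2397e+06 W/m^3

4.2397e+06


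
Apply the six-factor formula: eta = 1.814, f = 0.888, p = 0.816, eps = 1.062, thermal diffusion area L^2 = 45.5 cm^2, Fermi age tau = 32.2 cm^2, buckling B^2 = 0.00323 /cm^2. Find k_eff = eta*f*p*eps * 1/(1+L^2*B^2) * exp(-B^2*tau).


k_inf = eta*f*p*eps = 1.814*0.888*0.816*1.062 = 1.395934
P_TNL = 1/(1 + L^2*B^2) = 1/(1 + 45.5*0.00323) = 0.8718662
P_FNL = exp(-B^2*tau) = exp(-0.00323*32.2) = 0.9012199
k_eff = k_inf * P_TNL * P_FNL = 1.395934 * 0.8718662 * 0.9012199
k_eff = 1.0968

1.0968


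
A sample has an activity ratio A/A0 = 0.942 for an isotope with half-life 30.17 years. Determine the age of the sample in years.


lambda = ln(2) / t_half = ln(2) / 30.17 = 0.02297472 /yr
t = -ln(A/A0) / lambda
t = -ln(0.942) / 0.02297472
t = 2.6007 yr

2.6007


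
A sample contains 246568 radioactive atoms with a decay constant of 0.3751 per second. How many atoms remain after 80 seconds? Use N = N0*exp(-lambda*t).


N = N0 * exp(-lambda * t)
N = 246568 * exp(-0.3751 * 80)
N = 2.2889e-08

2.2889e-08


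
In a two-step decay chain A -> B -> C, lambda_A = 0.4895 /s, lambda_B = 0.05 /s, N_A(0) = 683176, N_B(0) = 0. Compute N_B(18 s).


N_B(t) = lambda_A * N_A0 / (lambda_B - lambda_A) * [exp(-lambda_A*t) - exp(-lambda_B*t)]
exp(-0.4895*18) = 1.490841e-04; exp(-0.05*18) = 0.4065697
N_B = 0.4895 * 683176 / (0.05 - 0.4895) * (1.490841e-04 - 0.4065697)
N_B = 309245

309245


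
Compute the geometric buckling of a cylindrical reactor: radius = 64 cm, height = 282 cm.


B^2 = (2.405/R)^2 + (pi/H)^2
B^2 = (2.405/64)^2 + (pi/282)^2
B^2 = 0.0015362 /cm^2

0.0015362


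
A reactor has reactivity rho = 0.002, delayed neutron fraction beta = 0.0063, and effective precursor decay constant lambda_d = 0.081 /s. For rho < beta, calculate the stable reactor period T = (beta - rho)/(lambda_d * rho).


T = (beta - rho) / (lambda_d * rho)
T = (0.0063 - 0.002) / (0.081 * 0.002)
T = 26.543 s

26.543


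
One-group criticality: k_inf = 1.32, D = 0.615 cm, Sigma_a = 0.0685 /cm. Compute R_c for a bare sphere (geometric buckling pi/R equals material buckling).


L^2 = D / Sigma_a = 0.615 / 0.0685 = 8.978102 cm^2
B_m^2 = (k_inf - 1) / L^2 = (1.32 - 1) / 8.978102 = 0.03564228 /cm^2
For a bare sphere: B_g = pi/R, so R_c = pi / sqrt(B_m^2)
R_c = pi / sqrt(0.03564228) = 16.641 cm

16.641


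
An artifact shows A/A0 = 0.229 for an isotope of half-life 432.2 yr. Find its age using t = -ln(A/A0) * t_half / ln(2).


lambda = ln(2) / t_half = ln(2) / 432.2 = 0.001603765 /yr
t = -ln(A/A0) / lambda
t = -ln(0.229) / 0.001603765
t = 919.11 yr

919.11


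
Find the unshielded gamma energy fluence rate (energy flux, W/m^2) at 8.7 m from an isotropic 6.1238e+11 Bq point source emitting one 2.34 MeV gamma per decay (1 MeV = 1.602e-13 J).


psi = A * E * 1.602e-13 / (4*pi*r^2)
psi = 6.1238e+11 * 2.34 * 1.602e-13 / (4*pi*8.7^2)
psi = 2.4135e-04 W/m^2

2.4135e-04


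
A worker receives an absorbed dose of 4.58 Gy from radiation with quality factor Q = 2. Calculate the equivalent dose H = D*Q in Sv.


H = D * Q
H = 4.58 * 2
H = 9.1600 Sv

9.1600


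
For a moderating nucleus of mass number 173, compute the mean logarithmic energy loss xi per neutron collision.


xi = 1 + (A-1)^2/(2A) * ln((A-1)/(A+1))
xi = 1 + (173-1)^2/(2*173) * ln((173-1)/(173 +1))
xi = 0.011516

0.011516


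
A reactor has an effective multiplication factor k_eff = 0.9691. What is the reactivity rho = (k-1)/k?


rho = (k_eff - 1) / k_eff
rho = (0.9691 - 1) / 0.9691
rho = -0.031885

-0.031885


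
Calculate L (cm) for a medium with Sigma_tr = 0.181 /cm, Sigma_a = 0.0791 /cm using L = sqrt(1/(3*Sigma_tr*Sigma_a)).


D = 1 / (3 * Sigma_tr) = 1 / (3 * 0.181) = 1.841621 cm
L = sqrt(D / Sigma_a)
L = sqrt(1.841621 / 0.0791)
L = 4.8252 cm

4.8252


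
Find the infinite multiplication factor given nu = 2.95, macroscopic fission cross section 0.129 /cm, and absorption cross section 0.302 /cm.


k_inf = nu * Sigma_f / Sigma_a
k_inf = 2.95 * 0.129 / 0.302
k_inf = 1.2601

1.2601


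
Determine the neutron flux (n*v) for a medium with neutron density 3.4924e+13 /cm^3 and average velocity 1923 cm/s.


phi = n * v
phi = 3.4924e+13 * 1923
phi = 6.7159e+16 /cm^2/s

6.7159e+16


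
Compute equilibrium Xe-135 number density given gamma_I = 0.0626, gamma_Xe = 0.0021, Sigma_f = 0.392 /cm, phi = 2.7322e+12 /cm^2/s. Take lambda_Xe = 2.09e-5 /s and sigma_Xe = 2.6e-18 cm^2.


Xe_eq = (gamma_I + gamma_Xe) * Sigma_f * phi / (lambda_Xe + sigma_Xe * phi)
Numerator = (0.0626 + 0.0021) * 0.392 * 2.7322e+12 = 6.929515e+10
Denominator = 2.09e-5 + 2.6e-18 * 2.7322e+12 = 2.800372e-05
Xe_eq = 6.929515e+10 / 2.800372e-05 = 2.4745e+15 /cm^3

2.4745e+15


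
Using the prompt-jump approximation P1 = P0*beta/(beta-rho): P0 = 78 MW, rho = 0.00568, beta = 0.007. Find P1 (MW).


P1/P0 = beta / (beta - rho)
P1/P0 = 0.007 / (0.007 - 0.00568) = 5.303030
P1 = 78 * 5.303030 = 413.64 MW

413.64


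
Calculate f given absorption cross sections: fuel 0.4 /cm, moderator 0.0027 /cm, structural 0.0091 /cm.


f = Sigma_a_fuel / (Sigma_a_fuel + Sigma_a_mod + Sigma_a_other)
f = 0.4 / (0.4 + 0.0027 + 0.0091)
f = 0.97135

0.97135


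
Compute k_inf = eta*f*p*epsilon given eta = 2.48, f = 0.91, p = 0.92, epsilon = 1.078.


k_inf = eta * f * p * epsilon
k_inf = 2.48 * 0.91 * 0.92 * 1.078
k_inf = 2.2382

2.2382


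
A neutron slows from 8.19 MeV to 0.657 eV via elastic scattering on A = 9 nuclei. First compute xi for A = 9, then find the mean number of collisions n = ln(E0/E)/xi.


xi = 1 + (A-1)^2/(2A)*ln((A-1)/(A+1)) = 0.2066007 (for A = 9)
n = ln(E0/E) / xi
n = ln(8.19e6 / 0.657) / 0.2066007
n = ln(1.246575e+07) / 0.2066007 = 79.082

79.082


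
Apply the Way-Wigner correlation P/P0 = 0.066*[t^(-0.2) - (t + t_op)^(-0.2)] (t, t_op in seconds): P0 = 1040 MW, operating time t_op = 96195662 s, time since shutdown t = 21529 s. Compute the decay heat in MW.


P/P0 = 0.066 * [t^(-0.2) - (t + t_op)^(-0.2)]
P/P0 = 0.066 * [21529^(-0.2) - (21529 + 96195662)^(-0.2)]
P/P0 = 0.066 * [0.1359550 - 0.02531334] = 0.007302350
P = 1040 * 0.007302350 = 7.5944 MW

7.5944


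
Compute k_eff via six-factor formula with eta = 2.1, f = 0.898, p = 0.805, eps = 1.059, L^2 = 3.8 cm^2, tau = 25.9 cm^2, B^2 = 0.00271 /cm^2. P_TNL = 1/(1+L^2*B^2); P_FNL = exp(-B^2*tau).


k_inf = eta*f*p*eps = 2.1*0.898*0.805*1.059 = 1.607635
P_TNL = 1/(1 + L^2*B^2) = 1/(1 + 3.8*0.00271) = 0.9898070
P_FNL = exp(-B^2*tau) = exp(-0.00271*25.9) = 0.9322176
k_eff = k_inf * P_TNL * P_FNL = 1.607635 * 0.9898070 * 0.9322176
k_eff = 1.4834

1.4834


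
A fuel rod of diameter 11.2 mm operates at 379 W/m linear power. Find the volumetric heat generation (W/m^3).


r = D / 2 / 1000 = 11.2 / 2 / 1000 = 0.0056 m
q''' = q' / (pi * r^2)
q''' = 379 / (pi * 0.0056^2)
q''' = 3.8469e+06 W/m^3

3.8469e+06


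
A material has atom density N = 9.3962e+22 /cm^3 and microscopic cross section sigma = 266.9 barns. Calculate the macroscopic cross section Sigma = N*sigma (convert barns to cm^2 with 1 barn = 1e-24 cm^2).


Sigma = N * sigma_barns * 1e-24
Sigma = 9.3962e+22 * 266.9 * 1e-24
Sigma = 25.078 /cm

25.078


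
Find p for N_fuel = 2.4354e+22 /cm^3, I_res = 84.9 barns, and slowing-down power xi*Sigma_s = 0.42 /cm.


p = exp(-N * I * 1e-24 / (xi*Sigma_s))
p = exp(-2.4354e+22 * 84.9 * 1e-24 / 0.42)
p = 0.0072774

0.0072774


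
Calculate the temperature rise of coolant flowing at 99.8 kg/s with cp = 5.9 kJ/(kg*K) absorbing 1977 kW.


dT = Q / (m_dot * cp)
dT = 1977 / (99.8 * 5.9)
dT = 3.3576 C

3.3576


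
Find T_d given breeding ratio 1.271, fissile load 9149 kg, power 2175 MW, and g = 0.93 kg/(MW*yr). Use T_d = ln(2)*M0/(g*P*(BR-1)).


Breeding gain G = BR - 1 = 1.271 - 1 = 0.271
Fissile production rate = g * P * G = 0.93 * 2175 * 0.271 = 548.16525 kg/yr
T_d = ln(2) * M0 / (g * P * G)
T_d = ln(2) * 9149 / 548.16525 = 11.569 yr

11.569


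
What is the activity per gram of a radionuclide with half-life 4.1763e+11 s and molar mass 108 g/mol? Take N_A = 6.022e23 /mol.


lambda = ln(2) / t_half = ln(2) / 4.1763e+11 = 1.659716e-12 /s
SA = lambda * N_A / M
SA = 1.659716e-12 * 6.022e23 / 108
SA = 9.2545e+09 Bq/g

9.2545e+09


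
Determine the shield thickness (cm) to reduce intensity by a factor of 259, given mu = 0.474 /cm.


x = ln(factor) / mu
x = ln(259) / 0.474
x = 11.723 cm

11.723


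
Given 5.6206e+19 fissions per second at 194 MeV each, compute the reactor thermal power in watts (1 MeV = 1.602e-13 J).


P = fission_rate * E_MeV * 1.602e-13
P = 5.6206e+19 * 194 * 1.602e-13
P = 1.7468e+09 W

1.7468e+09


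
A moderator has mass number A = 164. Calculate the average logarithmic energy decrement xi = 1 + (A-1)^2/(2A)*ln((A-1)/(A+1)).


xi = 1 + (A-1)^2/(2A) * ln((A-1)/(A+1))
xi = 1 + (164-1)^2/(2*164) * ln((164-1)/(164 +1))
xi = 0.012146

0.012146


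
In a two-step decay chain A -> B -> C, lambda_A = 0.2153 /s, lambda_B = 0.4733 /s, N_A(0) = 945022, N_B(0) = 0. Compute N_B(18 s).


N_B(t) = lambda_A * N_A0 / (lambda_B - lambda_A) * [exp(-lambda_A*t) - exp(-lambda_B*t)]
exp(-0.2153*18) = 0.02074604; exp(-0.4733*18) = 1.995591e-04
N_B = 0.2153 * 945022 / (0.4733 - 0.2153) * (0.02074604 - 1.995591e-04)
N_B = 16203

16203


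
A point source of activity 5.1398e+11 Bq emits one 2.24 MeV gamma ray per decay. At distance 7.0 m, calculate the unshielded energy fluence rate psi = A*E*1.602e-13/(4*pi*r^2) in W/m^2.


psi = A * E * 1.602e-13 / (4*pi*r^2)
psi = 5.1398e+11 * 2.24 * 1.602e-13 / (4*pi*7.0^2)
psi = 2.9954e-04 W/m^2

2.9954e-04


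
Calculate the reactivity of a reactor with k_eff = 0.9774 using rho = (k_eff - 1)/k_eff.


rho = (k_eff - 1) / k_eff
rho = (0.9774 - 1) / 0.9774
rho = -0.023123

-0.023123


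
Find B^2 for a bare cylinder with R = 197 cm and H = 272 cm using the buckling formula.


B^2 = (2.405/R)^2 + (pi/H)^2
B^2 = (2.405/197)^2 + (pi/272)^2
B^2 = 2.8244e-04 /cm^2

2.8244e-04


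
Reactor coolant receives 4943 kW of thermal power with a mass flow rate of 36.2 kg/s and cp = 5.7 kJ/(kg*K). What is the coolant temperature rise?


dT = Q / (m_dot * cp)
dT = 4943 / (36.2 * 5.7)
dT = 23.956 C

23.956


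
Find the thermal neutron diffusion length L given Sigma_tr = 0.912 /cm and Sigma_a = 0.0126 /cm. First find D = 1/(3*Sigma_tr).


D = 1 / (3 * Sigma_tr) = 1 / (3 * 0.912) = 0.3654971 cm
L = sqrt(D / Sigma_a)
L = sqrt(0.3654971 / 0.0126)
L = 5.3859 cm

5.3859


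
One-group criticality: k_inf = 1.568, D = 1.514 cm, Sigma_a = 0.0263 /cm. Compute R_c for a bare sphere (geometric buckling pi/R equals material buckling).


L^2 = D / Sigma_a = 1.514 / 0.0263 = 57.56654 cm^2
B_m^2 = (k_inf - 1) / L^2 = (1.568 - 1) / 57.56654 = 0.009866843 /cm^2
For a bare sphere: B_g = pi/R, so R_c = pi / sqrt(B_m^2)
R_c = pi / sqrt(0.009866843) = 31.627 cm

31.627


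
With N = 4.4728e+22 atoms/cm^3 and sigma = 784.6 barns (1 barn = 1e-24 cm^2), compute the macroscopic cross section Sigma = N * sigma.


Sigma = N * sigma_barns * 1e-24
Sigma = 4.4728e+22 * 784.6 * 1e-24
Sigma = 35.094 /cm

35.094


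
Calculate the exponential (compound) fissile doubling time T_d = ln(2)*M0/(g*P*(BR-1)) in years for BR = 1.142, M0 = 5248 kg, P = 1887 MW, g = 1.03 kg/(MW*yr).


Breeding gain G = BR - 1 = 1.142 - 1 = 0.142
Fissile production rate = g * P * G = 1.03 * 1887 * 0.142 = 275.99262 kg/yr
T_d = ln(2) * M0 / (g * P * G)
T_d = ln(2) * 5248 / 275.99262 = 13.180 yr

13.180


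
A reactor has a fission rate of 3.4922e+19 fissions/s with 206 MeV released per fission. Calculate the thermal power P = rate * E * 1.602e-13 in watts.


P = fission_rate * E_MeV * 1.602e-13
P = 3.4922e+19 * 206 * 1.602e-13
P = 1.1525e+09 W

1.1525e+09


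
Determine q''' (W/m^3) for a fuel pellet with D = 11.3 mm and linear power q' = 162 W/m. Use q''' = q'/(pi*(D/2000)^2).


r = D / 2 / 1000 = 11.3 / 2 / 1000 = 0.00565 m
q''' = q' / (pi * r^2)
q''' = 162 / (pi * 0.00565^2)
q''' = 1.6154e+06 W/m^3

1.6154e+06


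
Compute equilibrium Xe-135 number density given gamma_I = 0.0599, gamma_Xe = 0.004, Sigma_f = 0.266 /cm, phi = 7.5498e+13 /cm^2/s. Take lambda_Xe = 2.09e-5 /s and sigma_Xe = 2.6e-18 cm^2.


Xe_eq = (gamma_I + gamma_Xe) * Sigma_f * phi / (lambda_Xe + sigma_Xe * phi)
Numerator = (0.0599 + 0.004) * 0.266 * 7.5498e+13 = 1.283270e+12
Denominator = 2.09e-5 + 2.6e-18 * 7.5498e+13 = 2.171948e-04
Xe_eq = 1.283270e+12 / 2.171948e-04 = 5.9084e+15 /cm^3

5.9084e+15


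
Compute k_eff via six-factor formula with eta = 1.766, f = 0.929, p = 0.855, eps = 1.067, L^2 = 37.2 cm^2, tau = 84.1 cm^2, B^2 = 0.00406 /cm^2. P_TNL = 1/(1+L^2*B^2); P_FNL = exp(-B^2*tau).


k_inf = eta*f*p*eps = 1.766*0.929*0.855*1.067 = 1.496708
P_TNL = 1/(1 + L^2*B^2) = 1/(1 + 37.2*0.00406) = 0.8687856
P_FNL = exp(-B^2*tau) = exp(-0.00406*84.1) = 0.7107418
k_eff = k_inf * P_TNL * P_FNL = 1.496708 * 0.8687856 * 0.7107418
k_eff = 0.92419

0.92419


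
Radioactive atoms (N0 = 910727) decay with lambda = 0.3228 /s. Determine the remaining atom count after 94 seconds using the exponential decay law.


N = N0 * exp(-lambda * t)
N = 910727 * exp(-0.3228 * 94)
N = 6.0465e-08

6.0465e-08


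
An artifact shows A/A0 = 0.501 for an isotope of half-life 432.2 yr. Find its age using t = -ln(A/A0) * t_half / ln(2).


lambda = ln(2) / t_half = ln(2) / 432.2 = 0.001603765 /yr
t = -ln(A/A0) / lambda
t = -ln(0.501) / 0.001603765
t = 430.95 yr

430.95


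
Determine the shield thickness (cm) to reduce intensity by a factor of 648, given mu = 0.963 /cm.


x = ln(factor) / mu
x = ln(648) / 0.963
x = 6.7226 cm

6.7226


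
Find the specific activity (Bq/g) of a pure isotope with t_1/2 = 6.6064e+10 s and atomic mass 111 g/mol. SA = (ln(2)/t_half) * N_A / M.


lambda = ln(2) / t_half = ln(2) / 6.6064e+10 = 1.049206e-11 /s
SA = lambda * N_A / M
SA = 1.049206e-11 * 6.022e23 / 111
SA = 5.6922e+10 Bq/g

5.6922e+10


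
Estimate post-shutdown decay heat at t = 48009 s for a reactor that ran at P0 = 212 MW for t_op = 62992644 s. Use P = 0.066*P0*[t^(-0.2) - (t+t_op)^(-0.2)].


P/P0 = 0.066 * [t^(-0.2) - (t + t_op)^(-0.2)]
P/P0 = 0.066 * [48009^(-0.2) - (48009 + 62992644)^(-0.2)]
P/P0 = 0.066 * [0.1158072 - 0.02754710] = 0.005825167
P = 212 * 0.005825167 = 1.2349 MW

1.2349


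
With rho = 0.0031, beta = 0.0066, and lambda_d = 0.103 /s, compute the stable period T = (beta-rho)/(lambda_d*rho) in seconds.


T = (beta - rho) / (lambda_d * rho)
T = (0.0066 - 0.0031) / (0.103 * 0.0031)
T = 10.961 s

10.961


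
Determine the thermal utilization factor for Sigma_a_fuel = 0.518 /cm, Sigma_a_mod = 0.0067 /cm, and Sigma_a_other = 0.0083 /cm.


f = Sigma_a_fuel / (Sigma_a_fuel + Sigma_a_mod + Sigma_a_other)
f = 0.518 / (0.518 + 0.0067 + 0.0083)
f = 0.97186

0.97186


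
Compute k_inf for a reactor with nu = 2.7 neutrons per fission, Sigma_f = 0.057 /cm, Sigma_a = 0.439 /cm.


k_inf = nu * Sigma_f / Sigma_a
k_inf = 2.7 * 0.057 / 0.439
k_inf = 0.35057

0.35057
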